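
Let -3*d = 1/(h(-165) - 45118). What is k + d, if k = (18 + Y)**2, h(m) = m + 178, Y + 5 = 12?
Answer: 84571876/135315 ≈ 625.00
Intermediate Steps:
Y = 7 (Y = -5 + 12 = 7)
h(m) = 178 + m
k = 625 (k = (18 + 7)**2 = 25**2 = 625)
d = 1/135315 (d = -1/(3*((178 - 165) - 45118)) = -1/(3*(13 - 45118)) = -1/3/(-45105) = -1/3*(-1/45105) = 1/135315 ≈ 7.3902e-6)
k + d = 625 + 1/135315 = 84571876/135315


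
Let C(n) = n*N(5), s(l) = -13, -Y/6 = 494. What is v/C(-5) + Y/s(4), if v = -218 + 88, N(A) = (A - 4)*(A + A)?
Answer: 1153/5 ≈ 230.60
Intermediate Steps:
Y = -2964 (Y = -6*494 = -2964)
N(A) = 2*A*(-4 + A) (N(A) = (-4 + A)*(2*A) = 2*A*(-4 + A))
v = -130
C(n) = 10*n (C(n) = n*(2*5*(-4 + 5)) = n*(2*5*1) = n*10 = 10*n)
v/C(-5) + Y/s(4) = -130/(10*(-5)) - 2964/(-13) = -130/(-50) - 2964*(-1/13) = -130*(-1/50) + 228 = 13/5 + 228 = 1153/5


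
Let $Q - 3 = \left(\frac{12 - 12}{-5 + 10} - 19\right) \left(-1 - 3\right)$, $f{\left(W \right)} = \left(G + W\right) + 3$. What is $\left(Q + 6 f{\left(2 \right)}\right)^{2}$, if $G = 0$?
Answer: $11881$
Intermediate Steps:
$f{\left(W \right)} = 3 + W$ ($f{\left(W \right)} = \left(0 + W\right) + 3 = W + 3 = 3 + W$)
$Q = 79$ ($Q = 3 + \left(\frac{12 - 12}{-5 + 10} - 19\right) \left(-1 - 3\right) = 3 + \left(\frac{0}{5} - 19\right) \left(-4\right) = 3 + \left(0 \cdot \frac{1}{5} - 19\right) \left(-4\right) = 3 + \left(0 - 19\right) \left(-4\right) = 3 - -76 = 3 + 76 = 79$)
$\left(Q + 6 f{\left(2 \right)}\right)^{2} = \left(79 + 6 \left(3 + 2\right)\right)^{2} = \left(79 + 6 \cdot 5\right)^{2} = \left(79 + 30\right)^{2} = 109^{2} = 11881$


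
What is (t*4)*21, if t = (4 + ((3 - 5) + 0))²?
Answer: 336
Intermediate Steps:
t = 4 (t = (4 + (-2 + 0))² = (4 - 2)² = 2² = 4)
(t*4)*21 = (4*4)*21 = 16*21 = 336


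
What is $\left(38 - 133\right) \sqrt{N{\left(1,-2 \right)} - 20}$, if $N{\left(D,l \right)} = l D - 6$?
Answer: $- 190 i \sqrt{7} \approx - 502.69 i$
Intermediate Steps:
$N{\left(D,l \right)} = -6 + D l$ ($N{\left(D,l \right)} = D l - 6 = -6 + D l$)
$\left(38 - 133\right) \sqrt{N{\left(1,-2 \right)} - 20} = \left(38 - 133\right) \sqrt{\left(-6 + 1 \left(-2\right)\right) - 20} = - 95 \sqrt{\left(-6 - 2\right) - 20} = - 95 \sqrt{-8 - 20} = - 95 \sqrt{-28} = - 95 \cdot 2 i \sqrt{7} = - 190 i \sqrt{7}$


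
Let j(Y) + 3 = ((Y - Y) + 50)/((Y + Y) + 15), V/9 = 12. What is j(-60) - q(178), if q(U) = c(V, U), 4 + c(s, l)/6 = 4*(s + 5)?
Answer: -56521/21 ≈ -2691.5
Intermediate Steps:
V = 108 (V = 9*12 = 108)
c(s, l) = 96 + 24*s (c(s, l) = -24 + 6*(4*(s + 5)) = -24 + 6*(4*(5 + s)) = -24 + 6*(20 + 4*s) = -24 + (120 + 24*s) = 96 + 24*s)
q(U) = 2688 (q(U) = 96 + 24*108 = 96 + 2592 = 2688)
j(Y) = -3 + 50/(15 + 2*Y) (j(Y) = -3 + ((Y - Y) + 50)/((Y + Y) + 15) = -3 + (0 + 50)/(2*Y + 15) = -3 + 50/(15 + 2*Y))
j(-60) - q(178) = (5 - 6*(-60))/(15 + 2*(-60)) - 1*2688 = (5 + 360)/(15 - 120) - 2688 = 365/(-105) - 2688 = -1/105*365 - 2688 = -73/21 - 2688 = -56521/21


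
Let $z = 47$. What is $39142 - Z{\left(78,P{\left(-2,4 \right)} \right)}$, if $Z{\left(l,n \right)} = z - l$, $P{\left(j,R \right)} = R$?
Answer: $39173$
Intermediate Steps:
$Z{\left(l,n \right)} = 47 - l$
$39142 - Z{\left(78,P{\left(-2,4 \right)} \right)} = 39142 - \left(47 - 78\right) = 39142 - -31 = 39142 + 31 = 39173$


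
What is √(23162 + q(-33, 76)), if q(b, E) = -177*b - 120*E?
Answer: √19883 ≈ 141.01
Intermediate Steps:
√(23162 + q(-33, 76)) = √(23162 + (-177*(-33) - 120*76)) = √(23162 + (5841 - 9120)) = √(23162 - 3279) = √19883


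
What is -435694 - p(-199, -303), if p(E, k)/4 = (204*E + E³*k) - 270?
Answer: -9551558218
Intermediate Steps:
p(E, k) = -1080 + 816*E + 4*k*E³ (p(E, k) = 4*((204*E + E³*k) - 270) = 4*((204*E + k*E³) - 270) = 4*(-270 + 204*E + k*E³) = -1080 + 816*E + 4*k*E³)
-435694 - p(-199, -303) = -435694 - (-1080 + 816*(-199) + 4*(-303)*(-199)³) = -435694 - (-1080 - 162384 + 4*(-303)*(-7880599)) = -435694 - (-1080 - 162384 + 9551285988) = -435694 - 1*9551122524 = -435694 - 9551122524 = -9551558218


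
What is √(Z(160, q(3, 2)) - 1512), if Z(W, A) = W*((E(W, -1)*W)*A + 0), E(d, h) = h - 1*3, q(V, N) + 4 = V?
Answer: 2*√25222 ≈ 317.63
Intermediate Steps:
q(V, N) = -4 + V
E(d, h) = -3 + h (E(d, h) = h - 3 = -3 + h)
Z(W, A) = -4*A*W² (Z(W, A) = W*(((-3 - 1)*W)*A + 0) = W*((-4*W)*A + 0) = W*(-4*A*W + 0) = W*(-4*A*W) = -4*A*W²)
√(Z(160, q(3, 2)) - 1512) = √(-4*(-4 + 3)*160² - 1512) = √(-4*(-1)*25600 - 1512) = √(102400 - 1512) = √100888 = 2*√25222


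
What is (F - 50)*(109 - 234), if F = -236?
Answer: 35750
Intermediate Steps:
(F - 50)*(109 - 234) = (-236 - 50)*(109 - 234) = -286*(-125) = 35750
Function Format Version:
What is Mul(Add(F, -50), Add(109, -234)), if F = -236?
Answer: 35750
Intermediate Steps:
Mul(Add(F, -50), Add(109, -234)) = Mul(Add(-236, -50), Add(109, -234)) = Mul(-286, -125) = 35750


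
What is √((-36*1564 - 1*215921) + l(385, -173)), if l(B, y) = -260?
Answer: I*√272485 ≈ 522.0*I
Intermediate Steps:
√((-36*1564 - 1*215921) + l(385, -173)) = √((-36*1564 - 1*215921) - 260) = √((-56304 - 215921) - 260) = √(-272225 - 260) = √(-272485) = I*√272485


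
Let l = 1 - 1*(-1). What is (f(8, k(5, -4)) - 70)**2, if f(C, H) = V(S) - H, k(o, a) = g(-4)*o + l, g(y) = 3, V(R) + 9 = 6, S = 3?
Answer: 8100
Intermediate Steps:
V(R) = -3 (V(R) = -9 + 6 = -3)
l = 2 (l = 1 + 1 = 2)
k(o, a) = 2 + 3*o (k(o, a) = 3*o + 2 = 2 + 3*o)
f(C, H) = -3 - H
(f(8, k(5, -4)) - 70)**2 = ((-3 - (2 + 3*5)) - 70)**2 = ((-3 - (2 + 15)) - 70)**2 = ((-3 - 1*17) - 70)**2 = ((-3 - 17) - 70)**2 = (-20 - 70)**2 = (-90)**2 = 8100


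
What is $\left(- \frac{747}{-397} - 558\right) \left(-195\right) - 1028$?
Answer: $\frac{42643789}{397} \approx 1.0742 \cdot 10^{5}$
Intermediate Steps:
$\left(- \frac{747}{-397} - 558\right) \left(-195\right) - 1028 = \left(\left(-747\right) \left(- \frac{1}{397}\right) - 558\right) \left(-195\right) - 1028 = \left(\frac{747}{397} - 558\right) \left(-195\right) - 1028 = \left(- \frac{220779}{397}\right) \left(-195\right) - 1028 = \frac{43051905}{397} - 1028 = \frac{42643789}{397}$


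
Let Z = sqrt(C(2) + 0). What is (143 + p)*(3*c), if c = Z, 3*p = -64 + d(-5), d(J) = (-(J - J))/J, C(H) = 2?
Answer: 365*sqrt(2) ≈ 516.19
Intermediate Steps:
d(J) = 0 (d(J) = (-1*0)/J = 0/J = 0)
p = -64/3 (p = (-64 + 0)/3 = (1/3)*(-64) = -64/3 ≈ -21.333)
Z = sqrt(2) (Z = sqrt(2 + 0) = sqrt(2) ≈ 1.4142)
c = sqrt(2) ≈ 1.4142
(143 + p)*(3*c) = (143 - 64/3)*(3*sqrt(2)) = 365*(3*sqrt(2))/3 = 365*sqrt(2)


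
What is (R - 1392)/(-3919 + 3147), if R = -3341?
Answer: 4733/772 ≈ 6.1308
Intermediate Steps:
(R - 1392)/(-3919 + 3147) = (-3341 - 1392)/(-3919 + 3147) = -4733/(-772) = -4733*(-1/772) = 4733/772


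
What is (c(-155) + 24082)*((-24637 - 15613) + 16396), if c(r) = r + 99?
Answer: -573116204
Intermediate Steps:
c(r) = 99 + r
(c(-155) + 24082)*((-24637 - 15613) + 16396) = ((99 - 155) + 24082)*((-24637 - 15613) + 16396) = (-56 + 24082)*(-40250 + 16396) = 24026*(-23854) = -573116204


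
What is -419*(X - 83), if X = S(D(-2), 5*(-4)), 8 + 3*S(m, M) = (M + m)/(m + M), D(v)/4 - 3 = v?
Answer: 107264/3 ≈ 35755.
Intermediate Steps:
D(v) = 12 + 4*v
S(m, M) = -7/3 (S(m, M) = -8/3 + ((M + m)/(m + M))/3 = -8/3 + ((M + m)/(M + m))/3 = -8/3 + (⅓)*1 = -8/3 + ⅓ = -7/3)
X = -7/3 ≈ -2.3333
-419*(X - 83) = -419*(-7/3 - 83) = -419*(-256/3) = 107264/3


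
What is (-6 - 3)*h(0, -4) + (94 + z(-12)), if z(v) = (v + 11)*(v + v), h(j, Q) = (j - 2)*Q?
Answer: 46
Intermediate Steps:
h(j, Q) = Q*(-2 + j) (h(j, Q) = (-2 + j)*Q = Q*(-2 + j))
z(v) = 2*v*(11 + v) (z(v) = (11 + v)*(2*v) = 2*v*(11 + v))
(-6 - 3)*h(0, -4) + (94 + z(-12)) = (-6 - 3)*(-4*(-2 + 0)) + (94 + 2*(-12)*(11 - 12)) = -(-36)*(-2) + (94 + 2*(-12)*(-1)) = -9*8 + (94 + 24) = -72 + 118 = 46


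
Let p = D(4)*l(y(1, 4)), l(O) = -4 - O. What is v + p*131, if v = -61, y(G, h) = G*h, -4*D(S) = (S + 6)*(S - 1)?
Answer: 7799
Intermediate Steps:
D(S) = -(-1 + S)*(6 + S)/4 (D(S) = -(S + 6)*(S - 1)/4 = -(6 + S)*(-1 + S)/4 = -(-1 + S)*(6 + S)/4)
p = 60 (p = (3/2 - 5/4*4 - ¼*4²)*(-4 - 4) = (3/2 - 5 - ¼*16)*(-4 - 1*4) = (3/2 - 5 - 4)*(-4 - 4) = -15/2*(-8) = 60)
v + p*131 = -61 + 60*131 = -61 + 7860 = 7799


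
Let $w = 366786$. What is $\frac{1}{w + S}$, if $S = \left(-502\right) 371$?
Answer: $\frac{1}{180544} \approx 5.5388 \cdot 10^{-6}$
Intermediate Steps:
$S = -186242$
$\frac{1}{w + S} = \frac{1}{366786 - 186242} = \frac{1}{180544}$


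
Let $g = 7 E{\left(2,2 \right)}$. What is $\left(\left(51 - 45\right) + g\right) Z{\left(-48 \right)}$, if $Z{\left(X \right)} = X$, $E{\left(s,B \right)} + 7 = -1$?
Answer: $2400$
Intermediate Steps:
$E{\left(s,B \right)} = -8$ ($E{\left(s,B \right)} = -7 - 1 = -8$)
$g = -56$ ($g = 7 \left(-8\right) = -56$)
$\left(\left(51 - 45\right) + g\right) Z{\left(-48 \right)} = \left(\left(51 - 45\right) - 56\right) \left(-48\right) = \left(6 - 56\right) \left(-48\right) = \left(-50\right) \left(-48\right) = 2400$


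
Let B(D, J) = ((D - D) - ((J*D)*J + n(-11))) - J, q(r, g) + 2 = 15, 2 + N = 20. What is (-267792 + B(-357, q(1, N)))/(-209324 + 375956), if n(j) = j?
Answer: -207461/166632 ≈ -1.2450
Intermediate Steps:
N = 18 (N = -2 + 20 = 18)
q(r, g) = 13 (q(r, g) = -2 + 15 = 13)
B(D, J) = 11 - J - D*J**2 (B(D, J) = ((D - D) - ((J*D)*J - 11)) - J = (0 - ((D*J)*J - 11)) - J = (0 - (D*J**2 - 11)) - J = (0 - (-11 + D*J**2)) - J = (0 + (11 - D*J**2)) - J = (11 - D*J**2) - J = 11 - J - D*J**2)
(-267792 + B(-357, q(1, N)))/(-209324 + 375956) = (-267792 + (11 - 1*13 - 1*(-357)*13**2))/(-209324 + 375956) = (-267792 + (11 - 13 - 1*(-357)*169))/166632 = (-267792 + (11 - 13 + 60333))*(1/166632) = (-267792 + 60331)*(1/166632) = -207461*1/166632 = -207461/166632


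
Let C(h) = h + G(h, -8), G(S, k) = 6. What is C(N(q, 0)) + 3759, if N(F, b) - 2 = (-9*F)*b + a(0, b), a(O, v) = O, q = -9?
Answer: 3767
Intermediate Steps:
N(F, b) = 2 - 9*F*b (N(F, b) = 2 + ((-9*F)*b + 0) = 2 + (-9*F*b + 0) = 2 - 9*F*b)
C(h) = 6 + h (C(h) = h + 6 = 6 + h)
C(N(q, 0)) + 3759 = (6 + (2 - 9*(-9)*0)) + 3759 = (6 + (2 + 0)) + 3759 = (6 + 2) + 3759 = 8 + 3759 = 3767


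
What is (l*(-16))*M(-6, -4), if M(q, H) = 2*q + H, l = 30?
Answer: 7680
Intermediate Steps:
M(q, H) = H + 2*q
(l*(-16))*M(-6, -4) = (30*(-16))*(-4 + 2*(-6)) = -480*(-4 - 12) = -480*(-16) = 7680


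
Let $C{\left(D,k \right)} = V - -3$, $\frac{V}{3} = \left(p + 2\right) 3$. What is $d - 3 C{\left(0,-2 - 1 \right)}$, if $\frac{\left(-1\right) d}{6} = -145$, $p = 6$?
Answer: $645$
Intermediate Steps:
$d = 870$ ($d = \left(-6\right) \left(-145\right) = 870$)
$V = 72$ ($V = 3 \left(6 + 2\right) 3 = 3 \cdot 8 \cdot 3 = 3 \cdot 24 = 72$)
$C{\left(D,k \right)} = 75$ ($C{\left(D,k \right)} = 72 - -3 = 72 + 3 = 75$)
$d - 3 C{\left(0,-2 - 1 \right)} = 870 - 225 = 645$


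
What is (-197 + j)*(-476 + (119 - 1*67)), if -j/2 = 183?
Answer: 238712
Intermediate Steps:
j = -366 (j = -2*183 = -366)
(-197 + j)*(-476 + (119 - 1*67)) = (-197 - 366)*(-476 + (119 - 1*67)) = -563*(-476 + (119 - 67)) = -563*(-476 + 52) = -563*(-424) = 238712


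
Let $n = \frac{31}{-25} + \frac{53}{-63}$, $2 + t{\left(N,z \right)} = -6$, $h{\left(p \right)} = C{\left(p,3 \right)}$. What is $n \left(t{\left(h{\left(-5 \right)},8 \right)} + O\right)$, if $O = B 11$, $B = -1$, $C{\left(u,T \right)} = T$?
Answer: $\frac{62282}{1575} \approx 39.544$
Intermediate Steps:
$h{\left(p \right)} = 3$
$t{\left(N,z \right)} = -8$ ($t{\left(N,z \right)} = -2 - 6 = -8$)
$n = - \frac{3278}{1575}$ ($n = 31 \left(- \frac{1}{25}\right) + 53 \left(- \frac{1}{63}\right) = - \frac{31}{25} - \frac{53}{63} = - \frac{3278}{1575} \approx -2.0813$)
$O = -11$ ($O = \left(-1\right) 11 = -11$)
$n \left(t{\left(h{\left(-5 \right)},8 \right)} + O\right) = - \frac{3278 \left(-8 - 11\right)}{1575} = \left(- \frac{3278}{1575}\right) \left(-19\right) = \frac{62282}{1575}$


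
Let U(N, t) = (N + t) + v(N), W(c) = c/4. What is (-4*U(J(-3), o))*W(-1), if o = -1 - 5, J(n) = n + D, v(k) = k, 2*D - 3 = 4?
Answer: -5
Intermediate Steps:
D = 7/2 (D = 3/2 + (½)*4 = 3/2 + 2 = 7/2 ≈ 3.5000)
J(n) = 7/2 + n (J(n) = n + 7/2 = 7/2 + n)
W(c) = c/4 (W(c) = c*(¼) = c/4)
o = -6
U(N, t) = t + 2*N (U(N, t) = (N + t) + N = t + 2*N)
(-4*U(J(-3), o))*W(-1) = (-4*(-6 + 2*(7/2 - 3)))*((¼)*(-1)) = -4*(-6 + 2*(½))*(-¼) = -4*(-6 + 1)*(-¼) = -4*(-5)*(-¼) = 20*(-¼) = -5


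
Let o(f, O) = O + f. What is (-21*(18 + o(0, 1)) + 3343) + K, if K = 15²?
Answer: 3169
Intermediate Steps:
K = 225
(-21*(18 + o(0, 1)) + 3343) + K = (-21*(18 + (1 + 0)) + 3343) + 225 = (-21*(18 + 1) + 3343) + 225 = (-21*19 + 3343) + 225 = (-399 + 3343) + 225 = 2944 + 225 = 3169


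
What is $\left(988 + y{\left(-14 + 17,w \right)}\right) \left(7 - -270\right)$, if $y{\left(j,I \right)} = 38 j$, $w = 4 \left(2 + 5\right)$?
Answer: $305254$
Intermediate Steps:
$w = 28$ ($w = 4 \cdot 7 = 28$)
$\left(988 + y{\left(-14 + 17,w \right)}\right) \left(7 - -270\right) = \left(988 + 38 \left(-14 + 17\right)\right) \left(7 - -270\right) = \left(988 + 38 \cdot 3\right) \left(7 + 270\right) = \left(988 + 114\right) 277 = 1102 \cdot 277 = 305254$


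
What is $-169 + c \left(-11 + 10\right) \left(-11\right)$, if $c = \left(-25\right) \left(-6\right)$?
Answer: $1481$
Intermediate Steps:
$c = 150$
$-169 + c \left(-11 + 10\right) \left(-11\right) = -169 + 150 \left(-11 + 10\right) \left(-11\right) = -169 + 150 \left(\left(-1\right) \left(-11\right)\right) = -169 + 150 \cdot 11 = -169 + 1650 = 1481$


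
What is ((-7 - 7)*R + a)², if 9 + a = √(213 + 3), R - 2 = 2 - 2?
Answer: 1585 - 444*√6 ≈ 497.43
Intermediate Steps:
R = 2 (R = 2 + (2 - 2) = 2 + 0 = 2)
a = -9 + 6*√6 (a = -9 + √(213 + 3) = -9 + √216 = -9 + 6*√6 ≈ 5.6969)
((-7 - 7)*R + a)² = ((-7 - 7)*2 + (-9 + 6*√6))² = (-14*2 + (-9 + 6*√6))² = (-28 + (-9 + 6*√6))² = (-37 + 6*√6)²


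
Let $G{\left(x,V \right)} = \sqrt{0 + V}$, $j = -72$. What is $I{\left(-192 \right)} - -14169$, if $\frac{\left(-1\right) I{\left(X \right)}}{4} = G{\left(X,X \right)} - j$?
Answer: $13881 - 32 i \sqrt{3} \approx 13881.0 - 55.426 i$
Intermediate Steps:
$G{\left(x,V \right)} = \sqrt{V}$
$I{\left(X \right)} = -288 - 4 \sqrt{X}$ ($I{\left(X \right)} = - 4 \left(\sqrt{X} - -72\right) = - 4 \left(\sqrt{X} + 72\right) = - 4 \left(72 + \sqrt{X}\right) = -288 - 4 \sqrt{X}$)
$I{\left(-192 \right)} - -14169 = \left(-288 - 4 \sqrt{-192}\right) - -14169 = \left(-288 - 4 \cdot 8 i \sqrt{3}\right) + 14169 = \left(-288 - 32 i \sqrt{3}\right) + 14169 = 13881 - 32 i \sqrt{3}$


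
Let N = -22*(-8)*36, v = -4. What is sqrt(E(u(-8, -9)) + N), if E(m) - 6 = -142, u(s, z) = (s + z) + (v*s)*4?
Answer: 10*sqrt(62) ≈ 78.740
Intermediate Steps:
u(s, z) = z - 15*s (u(s, z) = (s + z) - 4*s*4 = (s + z) - 16*s = z - 15*s)
E(m) = -136 (E(m) = 6 - 142 = -136)
N = 6336 (N = 176*36 = 6336)
sqrt(E(u(-8, -9)) + N) = sqrt(-136 + 6336) = sqrt(6200) = 10*sqrt(62)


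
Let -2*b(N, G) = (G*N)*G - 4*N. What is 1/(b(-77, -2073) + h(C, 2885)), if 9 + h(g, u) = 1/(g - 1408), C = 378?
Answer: 515/85205206802 ≈ 6.0442e-9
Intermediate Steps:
b(N, G) = 2*N - N*G**2/2 (b(N, G) = -((G*N)*G - 4*N)/2 = -(N*G**2 - 4*N)/2 = -(-4*N + N*G**2)/2 = 2*N - N*G**2/2)
h(g, u) = -9 + 1/(-1408 + g) (h(g, u) = -9 + 1/(g - 1408) = -9 + 1/(-1408 + g))
1/(b(-77, -2073) + h(C, 2885)) = 1/((1/2)*(-77)*(4 - 1*(-2073)**2) + (12673 - 9*378)/(-1408 + 378)) = 1/((1/2)*(-77)*(4 - 1*4297329) + (12673 - 3402)/(-1030)) = 1/((1/2)*(-77)*(4 - 4297329) - 1/1030*9271) = 1/((1/2)*(-77)*(-4297325) - 9271/1030) = 1/(330894025/2 - 9271/1030) = 1/(85205206802/515) = 515/85205206802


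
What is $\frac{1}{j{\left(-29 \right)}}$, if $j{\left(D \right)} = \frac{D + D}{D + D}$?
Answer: $1$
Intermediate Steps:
$j{\left(D \right)} = 1$ ($j{\left(D \right)} = \frac{2 D}{2 D} = 2 D \frac{1}{2 D} = 1$)
$\frac{1}{j{\left(-29 \right)}} = 1^{-1} = 1$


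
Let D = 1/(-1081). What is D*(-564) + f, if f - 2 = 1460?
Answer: 33638/23 ≈ 1462.5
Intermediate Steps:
f = 1462 (f = 2 + 1460 = 1462)
D = -1/1081 ≈ -0.00092507
D*(-564) + f = -1/1081*(-564) + 1462 = 12/23 + 1462 = 33638/23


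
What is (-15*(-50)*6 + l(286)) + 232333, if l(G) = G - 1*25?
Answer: 237094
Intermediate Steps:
l(G) = -25 + G (l(G) = G - 25 = -25 + G)
(-15*(-50)*6 + l(286)) + 232333 = (-15*(-50)*6 + (-25 + 286)) + 232333 = (750*6 + 261) + 232333 = (4500 + 261) + 232333 = 4761 + 232333 = 237094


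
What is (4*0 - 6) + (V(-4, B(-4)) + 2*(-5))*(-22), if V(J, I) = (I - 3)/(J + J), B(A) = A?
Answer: 779/4 ≈ 194.75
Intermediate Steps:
V(J, I) = (-3 + I)/(2*J) (V(J, I) = (-3 + I)/((2*J)) = (-3 + I)*(1/(2*J)) = (-3 + I)/(2*J))
(4*0 - 6) + (V(-4, B(-4)) + 2*(-5))*(-22) = (4*0 - 6) + ((½)*(-3 - 4)/(-4) + 2*(-5))*(-22) = (0 - 6) + ((½)*(-¼)*(-7) - 10)*(-22) = -6 + (7/8 - 10)*(-22) = -6 - 73/8*(-22) = -6 + 803/4 = 779/4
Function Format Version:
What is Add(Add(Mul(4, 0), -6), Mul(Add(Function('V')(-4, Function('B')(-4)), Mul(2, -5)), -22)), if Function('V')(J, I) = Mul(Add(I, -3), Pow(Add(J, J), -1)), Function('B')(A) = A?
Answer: Rational(779, 4) ≈ 194.75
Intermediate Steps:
Function('V')(J, I) = Mul(Rational(1, 2), Pow(J, -1), Add(-3, I)) (Function('V')(J, I) = Mul(Add(-3, I), Pow(Mul(2, J), -1)) = Mul(Add(-3, I), Mul(Rational(1, 2), Pow(J, -1))) = Mul(Rational(1, 2), Pow(J, -1), Add(-3, I)))
Add(Add(Mul(4, 0), -6), Mul(Add(Function('V')(-4, Function('B')(-4)), Mul(2, -5)), -22)) = Add(Add(Mul(4, 0), -6), Mul(Add(Mul(Rational(1, 2), Pow(-4, -1), Add(-3, -4)), Mul(2, -5)), -22)) = Add(Add(0, -6), Mul(Add(Mul(Rational(1, 2), Rational(-1, 4), -7), -10), -22)) = Add(-6, Mul(Add(Rational(7, 8), -10), -22)) = Add(-6, Mul(Rational(-73, 8), -22)) = Add(-6, Rational(803, 4)) = Rational(779, 4)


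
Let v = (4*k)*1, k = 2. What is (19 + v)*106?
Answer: 2862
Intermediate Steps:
v = 8 (v = (4*2)*1 = 8*1 = 8)
(19 + v)*106 = (19 + 8)*106 = 27*106 = 2862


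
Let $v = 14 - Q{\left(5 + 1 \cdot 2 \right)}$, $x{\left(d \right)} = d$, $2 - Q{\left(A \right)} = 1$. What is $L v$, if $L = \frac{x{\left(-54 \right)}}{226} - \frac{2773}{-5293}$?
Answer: $\frac{2215694}{598109} \approx 3.7045$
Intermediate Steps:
$Q{\left(A \right)} = 1$ ($Q{\left(A \right)} = 2 - 1 = 1$)
$L = \frac{170438}{598109}$ ($L = - \frac{54}{226} - \frac{2773}{-5293} = \left(-54\right) \frac{1}{226} - - \frac{2773}{5293} = - \frac{27}{113} + \frac{2773}{5293} = \frac{170438}{598109} \approx 0.28496$)
$v = 13$ ($v = 14 - 1 = 13$)
$L v = \frac{170438}{598109} \cdot 13 = \frac{2215694}{598109}$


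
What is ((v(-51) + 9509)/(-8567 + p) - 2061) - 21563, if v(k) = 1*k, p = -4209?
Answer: -150914841/6388 ≈ -23625.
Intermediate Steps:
v(k) = k
((v(-51) + 9509)/(-8567 + p) - 2061) - 21563 = ((-51 + 9509)/(-8567 - 4209) - 2061) - 21563 = (9458/(-12776) - 2061) - 21563 = (9458*(-1/12776) - 2061) - 21563 = (-4729/6388 - 2061) - 21563 = -13170397/6388 - 21563 = -150914841/6388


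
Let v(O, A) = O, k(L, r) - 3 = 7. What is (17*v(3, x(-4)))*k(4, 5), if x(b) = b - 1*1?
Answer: 510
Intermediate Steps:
x(b) = -1 + b (x(b) = b - 1 = -1 + b)
k(L, r) = 10 (k(L, r) = 3 + 7 = 10)
(17*v(3, x(-4)))*k(4, 5) = (17*3)*10 = 51*10 = 510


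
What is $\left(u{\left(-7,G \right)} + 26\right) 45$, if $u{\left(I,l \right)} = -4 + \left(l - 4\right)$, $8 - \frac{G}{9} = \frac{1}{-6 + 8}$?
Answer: $\frac{7695}{2} \approx 3847.5$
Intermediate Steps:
$G = \frac{135}{2}$ ($G = 72 - \frac{9}{-6 + 8} = 72 - \frac{9}{2} = \frac{135}{2} \approx 67.5$)
$u{\left(I,l \right)} = -8 + l$ ($u{\left(I,l \right)} = -4 + \left(-4 + l\right) = -8 + l$)
$\left(u{\left(-7,G \right)} + 26\right) 45 = \left(\left(-8 + \frac{135}{2}\right) + 26\right) 45 = \left(\frac{119}{2} + 26\right) 45 = \frac{171}{2} \cdot 45 = \frac{7695}{2}$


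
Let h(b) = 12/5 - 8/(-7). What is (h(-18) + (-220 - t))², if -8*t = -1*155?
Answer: 4360357089/78400 ≈ 55617.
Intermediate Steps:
t = 155/8 (t = -(-1)*155/8 = -⅛*(-155) = 155/8 ≈ 19.375)
h(b) = 124/35 (h(b) = 12*(⅕) - 8*(-⅐) = 12/5 + 8/7 = 124/35)
(h(-18) + (-220 - t))² = (124/35 + (-220 - 1*155/8))² = (124/35 + (-220 - 155/8))² = (124/35 - 1915/8)² = (-66033/280)² = 4360357089/78400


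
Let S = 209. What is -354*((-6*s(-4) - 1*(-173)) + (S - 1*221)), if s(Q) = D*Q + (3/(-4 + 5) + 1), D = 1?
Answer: -56994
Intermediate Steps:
s(Q) = 4 + Q (s(Q) = 1*Q + (3/(-4 + 5) + 1) = Q + (3/1 + 1) = Q + (1*3 + 1) = Q + (3 + 1) = Q + 4 = 4 + Q)
-354*((-6*s(-4) - 1*(-173)) + (S - 1*221)) = -354*((-6*(4 - 4) - 1*(-173)) + (209 - 1*221)) = -354*((-6*0 + 173) + (209 - 221)) = -354*((0 + 173) - 12) = -354*(173 - 12) = -354*161 = -56994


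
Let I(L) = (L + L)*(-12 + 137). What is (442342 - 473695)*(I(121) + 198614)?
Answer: -7175572992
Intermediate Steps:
I(L) = 250*L (I(L) = (2*L)*125 = 250*L)
(442342 - 473695)*(I(121) + 198614) = (442342 - 473695)*(250*121 + 198614) = -31353*(30250 + 198614) = -31353*228864 = -7175572992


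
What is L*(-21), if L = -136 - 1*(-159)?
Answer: -483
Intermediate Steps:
L = 23 (L = -136 + 159 = 23)
L*(-21) = 23*(-21) = -483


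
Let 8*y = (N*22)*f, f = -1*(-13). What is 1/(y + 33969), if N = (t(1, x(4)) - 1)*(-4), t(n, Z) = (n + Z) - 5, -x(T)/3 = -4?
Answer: 1/32968 ≈ 3.0332e-5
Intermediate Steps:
f = 13
x(T) = 12 (x(T) = -3*(-4) = 12)
t(n, Z) = -5 + Z + n (t(n, Z) = (Z + n) - 5 = -5 + Z + n)
N = -28 (N = ((-5 + 12 + 1) - 1)*(-4) = (8 - 1)*(-4) = 7*(-4) = -28)
y = -1001 (y = (-28*22*13)/8 = (-616*13)/8 = (1/8)*(-8008) = -1001)
1/(y + 33969) = 1/(-1001 + 33969) = 1/32968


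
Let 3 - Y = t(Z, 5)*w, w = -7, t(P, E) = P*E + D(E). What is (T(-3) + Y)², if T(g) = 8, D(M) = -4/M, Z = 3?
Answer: 304704/25 ≈ 12188.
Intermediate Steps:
t(P, E) = -4/E + E*P (t(P, E) = P*E - 4/E = E*P - 4/E = -4/E + E*P)
Y = 512/5 (Y = 3 - (-4/5 + 5*3)*(-7) = 3 - (-4*⅕ + 15)*(-7) = 3 - (-⅘ + 15)*(-7) = 3 - 71*(-7)/5 = 3 - 1*(-497/5) = 3 + 497/5 = 512/5 ≈ 102.40)
(T(-3) + Y)² = (8 + 512/5)² = (552/5)² = 304704/25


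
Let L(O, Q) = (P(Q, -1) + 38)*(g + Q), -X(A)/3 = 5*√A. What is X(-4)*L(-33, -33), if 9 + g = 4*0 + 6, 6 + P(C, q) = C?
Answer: -1080*I ≈ -1080.0*I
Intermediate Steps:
P(C, q) = -6 + C
X(A) = -15*√A
g = -3 (g = -9 + (4*0 + 6) = -9 + (0 + 6) = -9 + 6 = -3)
L(O, Q) = (-3 + Q)*(32 + Q) (L(O, Q) = ((-6 + Q) + 38)*(-3 + Q) = (32 + Q)*(-3 + Q) = (-3 + Q)*(32 + Q))
X(-4)*L(-33, -33) = (-30*I)*(-96 + (-33)² + 29*(-33)) = (-30*I)*(-96 + 1089 - 957) = -30*I*36 = -1080*I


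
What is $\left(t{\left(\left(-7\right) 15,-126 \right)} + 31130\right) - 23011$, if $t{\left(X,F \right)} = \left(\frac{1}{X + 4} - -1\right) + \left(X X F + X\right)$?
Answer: $- \frac{139494636}{101} \approx -1.3811 \cdot 10^{6}$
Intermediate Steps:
$t{\left(X,F \right)} = 1 + X + \frac{1}{4 + X} + F X^{2}$ ($t{\left(X,F \right)} = \left(\frac{1}{4 + X} + 1\right) + \left(X^{2} F + X\right) = \left(1 + \frac{1}{4 + X}\right) + \left(F X^{2} + X\right) = \left(1 + \frac{1}{4 + X}\right) + \left(X + F X^{2}\right) = 1 + X + \frac{1}{4 + X} + F X^{2}$)
$\left(t{\left(\left(-7\right) 15,-126 \right)} + 31130\right) - 23011 = \left(\frac{5 + \left(\left(-7\right) 15\right)^{2} + 5 \left(\left(-7\right) 15\right) - 126 \left(\left(-7\right) 15\right)^{3} + 4 \left(-126\right) \left(\left(-7\right) 15\right)^{2}}{4 - 105} + 31130\right) - 23011 = \left(\frac{5 + \left(-105\right)^{2} + 5 \left(-105\right) - 126 \left(-105\right)^{3} + 4 \left(-126\right) \left(-105\right)^{2}}{4 - 105} + 31130\right) - 23011 = \left(\frac{5 + 11025 - 525 - -145860750 + 4 \left(-126\right) 11025}{-101} + 31130\right) - 23011 = \left(- \frac{5 + 11025 - 525 + 145860750 - 5556600}{101} + 31130\right) - 23011 = \left(\left(- \frac{1}{101}\right) 140314655 + 31130\right) - 23011 = \left(- \frac{140314655}{101} + 31130\right) - 23011 = - \frac{137170525}{101} - 23011 = - \frac{139494636}{101}$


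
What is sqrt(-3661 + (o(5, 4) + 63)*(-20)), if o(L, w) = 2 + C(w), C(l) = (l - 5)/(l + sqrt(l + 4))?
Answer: sqrt(-9912 - 4961*sqrt(2))/sqrt(2 + sqrt(2)) ≈ 70.414*I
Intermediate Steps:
C(l) = (-5 + l)/(l + sqrt(4 + l))
o(L, w) = 2 + (-5 + w)/(w + sqrt(4 + w))
sqrt(-3661 + (o(5, 4) + 63)*(-20)) = sqrt(-3661 + ((2 + (-5 + 4)/(4 + sqrt(4 + 4))) + 63)*(-20)) = sqrt(-3661 + ((2 - 1/(4 + sqrt(8))) + 63)*(-20)) = sqrt(-3661 + ((2 - 1/(4 + 2*sqrt(2))) + 63)*(-20)) = sqrt(-3661 + (65 - 1/(4 + 2*sqrt(2)))*(-20)) = sqrt(-3661 + (-1300 + 20/(4 + 2*sqrt(2)))) = sqrt(-4961 + 20/(4 + 2*sqrt(2)))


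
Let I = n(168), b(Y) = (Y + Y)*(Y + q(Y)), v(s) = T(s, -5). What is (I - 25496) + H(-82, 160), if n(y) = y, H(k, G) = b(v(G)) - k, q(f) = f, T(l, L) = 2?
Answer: -25230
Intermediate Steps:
v(s) = 2
b(Y) = 4*Y² (b(Y) = (Y + Y)*(Y + Y) = (2*Y)*(2*Y) = 4*Y²)
H(k, G) = 16 - k (H(k, G) = 4*2² - k = 4*4 - k = 16 - k)
I = 168
(I - 25496) + H(-82, 160) = (168 - 25496) + (16 - 1*(-82)) = -25328 + (16 + 82) = -25328 + 98 = -25230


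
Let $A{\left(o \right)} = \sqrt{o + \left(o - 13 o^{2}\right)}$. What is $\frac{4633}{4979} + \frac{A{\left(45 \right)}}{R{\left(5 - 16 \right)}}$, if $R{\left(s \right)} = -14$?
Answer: $\frac{4633}{4979} - \frac{3 i \sqrt{2915}}{14} \approx 0.93051 - 11.569 i$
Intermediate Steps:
$A{\left(o \right)} = \sqrt{- 13 o^{2} + 2 o}$ ($A{\left(o \right)} = \sqrt{o - \left(- o + 13 o^{2}\right)} = \sqrt{- 13 o^{2} + 2 o}$)
$\frac{4633}{4979} + \frac{A{\left(45 \right)}}{R{\left(5 - 16 \right)}} = \frac{4633}{4979} + \frac{\sqrt{45 \left(2 - 585\right)}}{-14} = 4633 \cdot \frac{1}{4979} + \sqrt{45 \left(2 - 585\right)} \left(- \frac{1}{14}\right) = \frac{4633}{4979} + \sqrt{45 \left(-583\right)} \left(- \frac{1}{14}\right) = \frac{4633}{4979} + \sqrt{-26235} \left(- \frac{1}{14}\right) = \frac{4633}{4979} + 3 i \sqrt{2915} \left(- \frac{1}{14}\right) = \frac{4633}{4979} - \frac{3 i \sqrt{2915}}{14}$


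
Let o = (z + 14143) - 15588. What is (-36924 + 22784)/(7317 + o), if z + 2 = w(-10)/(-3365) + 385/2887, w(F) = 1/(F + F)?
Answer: -2747332714000/1140538150387 ≈ -2.4088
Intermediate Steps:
w(F) = 1/(2*F)
z = -362676813/194295100 (z = -2 + (((½)/(-10))/(-3365) + 385/2887) = -2 + (((½)*(-⅒))*(-1/3365) + 385*(1/2887)) = -2 + (-1/20*(-1/3365) + 385/2887) = -2 + (1/67300 + 385/2887) = -2 + 25913387/194295100 = -362676813/194295100 ≈ -1.8666)
o = -281119096313/194295100 (o = (-362676813/194295100 + 14143) - 15588 = 2747552922487/194295100 - 15588 = -281119096313/194295100 ≈ -1446.9)
(-36924 + 22784)/(7317 + o) = (-36924 + 22784)/(7317 - 281119096313/194295100) = -14140/1140538150387/194295100 = -14140*194295100/1140538150387 = -2747332714000/1140538150387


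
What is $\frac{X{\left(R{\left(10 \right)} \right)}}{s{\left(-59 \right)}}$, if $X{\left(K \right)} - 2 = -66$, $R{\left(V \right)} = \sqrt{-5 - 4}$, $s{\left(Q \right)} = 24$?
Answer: $- \frac{8}{3} \approx -2.6667$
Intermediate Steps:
$R{\left(V \right)} = 3 i$ ($R{\left(V \right)} = \sqrt{-9} = 3 i$)
$X{\left(K \right)} = -64$ ($X{\left(K \right)} = 2 - 66 = -64$)
$\frac{X{\left(R{\left(10 \right)} \right)}}{s{\left(-59 \right)}} = - \frac{64}{24} = \left(-64\right) \frac{1}{24} = - \frac{8}{3}$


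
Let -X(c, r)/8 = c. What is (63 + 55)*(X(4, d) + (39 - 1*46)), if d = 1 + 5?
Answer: -4602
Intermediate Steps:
d = 6
X(c, r) = -8*c
(63 + 55)*(X(4, d) + (39 - 1*46)) = (63 + 55)*(-8*4 + (39 - 1*46)) = 118*(-32 + (39 - 46)) = 118*(-32 - 7) = 118*(-39) = -4602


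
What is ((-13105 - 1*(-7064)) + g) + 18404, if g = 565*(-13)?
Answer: 5018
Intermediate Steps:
g = -7345
((-13105 - 1*(-7064)) + g) + 18404 = ((-13105 - 1*(-7064)) - 7345) + 18404 = ((-13105 + 7064) - 7345) + 18404 = (-6041 - 7345) + 18404 = -13386 + 18404 = 5018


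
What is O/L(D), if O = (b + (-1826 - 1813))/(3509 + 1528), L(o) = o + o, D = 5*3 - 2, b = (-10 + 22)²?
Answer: -1165/43654 ≈ -0.026687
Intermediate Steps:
b = 144 (b = 12² = 144)
D = 13 (D = 15 - 2 = 13)
L(o) = 2*o
O = -1165/1679 (O = (144 + (-1826 - 1813))/(3509 + 1528) = (144 - 3639)/5037 = -3495*1/5037 = -1165/1679 ≈ -0.69387)
O/L(D) = -1165/(1679*(2*13)) = -1165/1679/26 = -1165/1679*1/26 = -1165/43654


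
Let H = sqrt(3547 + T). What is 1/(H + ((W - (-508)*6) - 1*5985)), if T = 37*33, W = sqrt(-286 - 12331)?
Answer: 1/(-2937 + 4*sqrt(298) + I*sqrt(12617)) ≈ -0.00034815 - 1.3635e-5*I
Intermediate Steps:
W = I*sqrt(12617) (W = sqrt(-12617) = I*sqrt(12617) ≈ 112.33*I)
T = 1221
H = 4*sqrt(298) (H = sqrt(3547 + 1221) = sqrt(4768) = 4*sqrt(298) ≈ 69.051)
1/(H + ((W - (-508)*6) - 1*5985)) = 1/(4*sqrt(298) + ((I*sqrt(12617) - (-508)*6) - 1*5985)) = 1/(4*sqrt(298) + ((I*sqrt(12617) - 1*(-3048)) - 5985)) = 1/(4*sqrt(298) + ((I*sqrt(12617) + 3048) - 5985)) = 1/(4*sqrt(298) + ((3048 + I*sqrt(12617)) - 5985)) = 1/(4*sqrt(298) + (-2937 + I*sqrt(12617))) = 1/(-2937 + 4*sqrt(298) + I*sqrt(12617))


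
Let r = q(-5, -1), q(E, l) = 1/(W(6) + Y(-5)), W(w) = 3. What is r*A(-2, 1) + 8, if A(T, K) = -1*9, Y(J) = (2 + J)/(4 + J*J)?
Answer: 137/28 ≈ 4.8929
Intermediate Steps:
Y(J) = (2 + J)/(4 + J²)
A(T, K) = -9
q(E, l) = 29/84 (q(E, l) = 1/(3 + (2 - 5)/(4 + (-5)²)) = 1/(3 - 3/(4 + 25)) = 1/(3 - 3/29) = 1/(84/29) = 29/84)
r = 29/84 ≈ 0.34524
r*A(-2, 1) + 8 = (29/84)*(-9) + 8 = -87/28 + 8 = 137/28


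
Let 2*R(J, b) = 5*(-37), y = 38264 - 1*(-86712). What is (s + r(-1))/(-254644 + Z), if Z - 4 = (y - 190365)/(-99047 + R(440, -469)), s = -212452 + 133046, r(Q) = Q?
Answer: 15744740553/50489633782 ≈ 0.31184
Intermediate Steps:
s = -79406
y = 124976 (y = 38264 + 86712 = 124976)
R(J, b) = -185/2 (R(J, b) = (5*(-37))/2 = (½)*(-185) = -185/2)
Z = 923894/198279 (Z = 4 + (124976 - 190365)/(-99047 - 185/2) = 4 - 65389/(-198279/2) = 4 - 65389*(-2/198279) = 4 + 130778/198279 = 923894/198279 ≈ 4.6596)
(s + r(-1))/(-254644 + Z) = (-79406 - 1)/(-254644 + 923894/198279) = -79407/(-50489633782/198279) = -79407*(-198279/50489633782) = 15744740553/50489633782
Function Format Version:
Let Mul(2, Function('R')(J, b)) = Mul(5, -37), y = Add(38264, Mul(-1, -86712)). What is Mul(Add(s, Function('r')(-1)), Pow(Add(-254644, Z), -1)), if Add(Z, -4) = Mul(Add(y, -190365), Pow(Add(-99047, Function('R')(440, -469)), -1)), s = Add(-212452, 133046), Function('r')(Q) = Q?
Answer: Rational(15744740553, 50489633782) ≈ 0.31184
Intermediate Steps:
s = -79406
y = 124976 (y = Add(38264, 86712) = 124976)
Function('R')(J, b) = Rational(-185, 2) (Function('R')(J, b) = Mul(Rational(1, 2), Mul(5, -37)) = Mul(Rational(1, 2), -185) = Rational(-185, 2))
Z = Rational(923894, 198279) (Z = Add(4, Mul(Add(124976, -190365), Pow(Add(-99047, Rational(-185, 2)), -1))) = Add(4, Mul(-65389, Pow(Rational(-198279, 2), -1))) = Add(4, Mul(-65389, Rational(-2, 198279))) = Add(4, Rational(130778, 198279)) = Rational(923894, 198279) ≈ 4.6596)
Mul(Add(s, Function('r')(-1)), Pow(Add(-254644, Z), -1)) = Mul(Add(-79406, -1), Pow(Add(-254644, Rational(923894, 198279)), -1)) = Mul(-79407, Pow(Rational(-50489633782, 198279), -1)) = Mul(-79407, Rational(-198279, 50489633782)) = Rational(15744740553, 50489633782)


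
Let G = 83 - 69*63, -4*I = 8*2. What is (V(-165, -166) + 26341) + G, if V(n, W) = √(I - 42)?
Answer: 22077 + I*√46 ≈ 22077.0 + 6.7823*I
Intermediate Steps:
I = -4 (I = -2*2 = -¼*16 = -4)
G = -4264 (G = 83 - 4347 = -4264)
V(n, W) = I*√46 (V(n, W) = √(-4 - 42) = √(-46) = I*√46)
(V(-165, -166) + 26341) + G = (I*√46 + 26341) - 4264 = (26341 + I*√46) - 4264 = 22077 + I*√46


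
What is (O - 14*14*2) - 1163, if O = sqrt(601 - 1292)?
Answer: -1555 + I*sqrt(691) ≈ -1555.0 + 26.287*I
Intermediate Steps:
O = I*sqrt(691) (O = sqrt(-691) = I*sqrt(691) ≈ 26.287*I)
(O - 14*14*2) - 1163 = (I*sqrt(691) - 14*14*2) - 1163 = (I*sqrt(691) - 196*2) - 1163 = (I*sqrt(691) - 392) - 1163 = (-392 + I*sqrt(691)) - 1163 = -1555 + I*sqrt(691)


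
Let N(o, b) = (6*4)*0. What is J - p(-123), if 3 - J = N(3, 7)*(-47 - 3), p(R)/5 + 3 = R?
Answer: 633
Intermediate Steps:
p(R) = -15 + 5*R
N(o, b) = 0 (N(o, b) = 24*0 = 0)
J = 3 (J = 3 - 0*(-47 - 3) = 3 - 0*(-50) = 3 - 1*0 = 3 + 0 = 3)
J - p(-123) = 3 - (-15 + 5*(-123)) = 3 - (-15 - 615) = 3 - 1*(-630) = 3 + 630 = 633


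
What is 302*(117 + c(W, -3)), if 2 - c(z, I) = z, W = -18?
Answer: 41374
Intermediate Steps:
c(z, I) = 2 - z
302*(117 + c(W, -3)) = 302*(117 + (2 - 1*(-18))) = 302*(117 + (2 + 18)) = 302*(117 + 20) = 302*137 = 41374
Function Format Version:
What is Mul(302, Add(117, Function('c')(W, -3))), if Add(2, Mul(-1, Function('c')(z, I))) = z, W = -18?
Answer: 41374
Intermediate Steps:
Function('c')(z, I) = Add(2, Mul(-1, z))
Mul(302, Add(117, Function('c')(W, -3))) = Mul(302, Add(117, Add(2, Mul(-1, -18)))) = Mul(302, Add(117, Add(2, 18))) = Mul(302, Add(117, 20)) = Mul(302, 137) = 41374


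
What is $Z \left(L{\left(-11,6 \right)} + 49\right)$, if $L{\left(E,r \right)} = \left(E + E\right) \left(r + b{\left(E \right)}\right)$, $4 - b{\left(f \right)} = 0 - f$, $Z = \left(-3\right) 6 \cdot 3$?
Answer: $-3834$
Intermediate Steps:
$Z = -54$ ($Z = \left(-18\right) 3 = -54$)
$b{\left(f \right)} = 4 + f$ ($b{\left(f \right)} = 4 - \left(0 - f\right) = 4 - - f = 4 + f$)
$L{\left(E,r \right)} = 2 E \left(4 + E + r\right)$ ($L{\left(E,r \right)} = \left(E + E\right) \left(r + \left(4 + E\right)\right) = 2 E \left(4 + E + r\right)$)
$Z \left(L{\left(-11,6 \right)} + 49\right) = - 54 \left(2 \left(-11\right) \left(4 - 11 + 6\right) + 49\right) = - 54 \left(2 \left(-11\right) \left(-1\right) + 49\right) = - 54 \left(22 + 49\right) = \left(-54\right) 71 = -3834$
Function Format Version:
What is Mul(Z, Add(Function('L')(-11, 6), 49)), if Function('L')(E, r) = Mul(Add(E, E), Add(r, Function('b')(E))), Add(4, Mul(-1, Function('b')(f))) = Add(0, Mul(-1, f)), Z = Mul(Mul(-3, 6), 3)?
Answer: -3834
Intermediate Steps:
Z = -54 (Z = Mul(-18, 3) = -54)
Function('b')(f) = Add(4, f) (Function('b')(f) = Add(4, Mul(-1, Add(0, Mul(-1, f)))) = Add(4, Mul(-1, Mul(-1, f))) = Add(4, f))
Function('L')(E, r) = Mul(2, E, Add(4, E, r)) (Function('L')(E, r) = Mul(Add(E, E), Add(r, Add(4, E))) = Mul(Mul(2, E), Add(4, E, r)) = Mul(2, E, Add(4, E, r)))
Mul(Z, Add(Function('L')(-11, 6), 49)) = Mul(-54, Add(Mul(2, -11, Add(4, -11, 6)), 49)) = Mul(-54, Add(Mul(2, -11, -1), 49)) = Mul(-54, Add(22, 49)) = Mul(-54, 71) = -3834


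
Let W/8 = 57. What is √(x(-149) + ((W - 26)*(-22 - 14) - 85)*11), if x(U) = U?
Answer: 2*I*√42841 ≈ 413.96*I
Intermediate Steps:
W = 456 (W = 8*57 = 456)
√(x(-149) + ((W - 26)*(-22 - 14) - 85)*11) = √(-149 + ((456 - 26)*(-22 - 14) - 85)*11) = √(-149 + (430*(-36) - 85)*11) = √(-149 + (-15480 - 85)*11) = √(-149 - 15565*11) = √(-149 - 171215) = √(-171364) = 2*I*√42841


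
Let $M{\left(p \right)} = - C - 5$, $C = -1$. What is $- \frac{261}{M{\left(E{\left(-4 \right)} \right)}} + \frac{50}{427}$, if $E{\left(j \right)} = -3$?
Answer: $\frac{111647}{1708} \approx 65.367$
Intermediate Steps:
$M{\left(p \right)} = -4$ ($M{\left(p \right)} = \left(-1\right) \left(-1\right) - 5 = 1 - 5 = -4$)
$- \frac{261}{M{\left(E{\left(-4 \right)} \right)}} + \frac{50}{427} = - \frac{261}{-4} + \frac{50}{427} = \left(-261\right) \left(- \frac{1}{4}\right) + 50 \cdot \frac{1}{427} = \frac{261}{4} + \frac{50}{427} = \frac{111647}{1708}$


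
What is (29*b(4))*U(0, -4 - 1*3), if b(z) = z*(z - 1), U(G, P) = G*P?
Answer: 0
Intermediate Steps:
b(z) = z*(-1 + z)
(29*b(4))*U(0, -4 - 1*3) = (29*(4*(-1 + 4)))*(0*(-4 - 1*3)) = (29*(4*3))*(0*(-4 - 3)) = (29*12)*(0*(-7)) = 348*0 = 0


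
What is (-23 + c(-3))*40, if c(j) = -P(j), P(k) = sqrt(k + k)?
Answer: -920 - 40*I*sqrt(6) ≈ -920.0 - 97.98*I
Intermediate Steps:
P(k) = sqrt(2)*sqrt(k) (P(k) = sqrt(2*k) = sqrt(2)*sqrt(k))
c(j) = -sqrt(2)*sqrt(j)
(-23 + c(-3))*40 = (-23 - sqrt(2)*sqrt(-3))*40 = (-23 - sqrt(2)*I*sqrt(3))*40 = (-23 - I*sqrt(6))*40 = -920 - 40*I*sqrt(6)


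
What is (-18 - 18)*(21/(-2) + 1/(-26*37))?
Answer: 181836/481 ≈ 378.04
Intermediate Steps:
(-18 - 18)*(21/(-2) + 1/(-26*37)) = -36*(21*(-½) - 1/26*1/37) = -36*(-21/2 - 1/962) = -36*(-5051/481) = 181836/481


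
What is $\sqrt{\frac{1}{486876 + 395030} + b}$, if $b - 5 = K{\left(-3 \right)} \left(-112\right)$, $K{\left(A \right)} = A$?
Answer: $\frac{\sqrt{265215544638982}}{881906} \approx 18.466$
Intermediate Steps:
$b = 341$ ($b = 5 - -336 = 5 + 336 = 341$)
$\sqrt{\frac{1}{486876 + 395030} + b} = \sqrt{\frac{1}{486876 + 395030} + 341} = \sqrt{\frac{1}{881906} + 341} = \sqrt{\frac{300729947}{881906}} = \frac{\sqrt{265215544638982}}{881906}$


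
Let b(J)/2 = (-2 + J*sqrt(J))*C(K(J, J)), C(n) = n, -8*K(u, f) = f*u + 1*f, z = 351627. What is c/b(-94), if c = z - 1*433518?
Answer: -27297/302541679 + 27297*I*sqrt(94)/6437057 ≈ -9.0226e-5 + 0.041114*I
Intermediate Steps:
K(u, f) = -f/8 - f*u/8 (K(u, f) = -(f*u + 1*f)/8 = -(f*u + f)/8 = -(f + f*u)/8 = -f/8 - f*u/8)
b(J) = -J*(1 + J)*(-2 + J**(3/2))/4 (b(J) = 2*((-2 + J*sqrt(J))*(-J*(1 + J)/8)) = 2*((-2 + J**(3/2))*(-J*(1 + J)/8)) = 2*(-J*(1 + J)*(-2 + J**(3/2))/8) = -J*(1 + J)*(-2 + J**(3/2))/4)
c = -81891 (c = 351627 - 1*433518 = 351627 - 433518 = -81891)
c/b(-94) = -81891*2/(47*(1 - 94)*(-2 + (-94)**(3/2))) = -81891*(-2/(4371*(-2 - 94*I*sqrt(94)))) = -81891/(4371 + 205437*I*sqrt(94))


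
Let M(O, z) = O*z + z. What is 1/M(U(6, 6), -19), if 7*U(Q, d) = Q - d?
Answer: -1/19 ≈ -0.052632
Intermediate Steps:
U(Q, d) = -d/7 + Q/7 (U(Q, d) = (Q - d)/7 = -d/7 + Q/7)
M(O, z) = z + O*z
1/M(U(6, 6), -19) = 1/(-19*(1 + (-⅐*6 + (⅐)*6))) = 1/(-19*(1 + (-6/7 + 6/7))) = 1/(-19*(1 + 0)) = 1/(-19*1) = 1/(-19) = -1/19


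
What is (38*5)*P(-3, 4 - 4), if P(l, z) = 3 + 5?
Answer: 1520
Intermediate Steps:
P(l, z) = 8
(38*5)*P(-3, 4 - 4) = (38*5)*8 = 190*8 = 1520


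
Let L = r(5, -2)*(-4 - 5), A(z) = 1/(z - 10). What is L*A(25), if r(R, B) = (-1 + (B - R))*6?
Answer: 144/5 ≈ 28.800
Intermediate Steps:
r(R, B) = -6 - 6*R + 6*B (r(R, B) = (-1 + B - R)*6 = -6 - 6*R + 6*B)
A(z) = 1/(-10 + z)
L = 432 (L = (-6 - 6*5 + 6*(-2))*(-4 - 5) = (-6 - 30 - 12)*(-9) = -48*(-9) = 432)
L*A(25) = 432/(-10 + 25) = 432/15 = 432*(1/15) = 144/5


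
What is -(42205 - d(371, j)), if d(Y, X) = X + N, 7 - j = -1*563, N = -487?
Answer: -42122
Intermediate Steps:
j = 570 (j = 7 - (-1)*563 = 7 - 1*(-563) = 7 + 563 = 570)
d(Y, X) = -487 + X (d(Y, X) = X - 487 = -487 + X)
-(42205 - d(371, j)) = -(42205 - (-487 + 570)) = -(42205 - 1*83) = -(42205 - 83) = -1*42122 = -42122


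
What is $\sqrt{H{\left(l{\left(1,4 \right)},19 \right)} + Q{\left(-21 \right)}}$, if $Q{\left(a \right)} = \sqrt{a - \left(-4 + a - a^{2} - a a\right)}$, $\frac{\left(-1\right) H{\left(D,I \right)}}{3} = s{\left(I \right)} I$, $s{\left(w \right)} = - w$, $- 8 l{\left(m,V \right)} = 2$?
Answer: $\sqrt{1083 + \sqrt{886}} \approx 33.358$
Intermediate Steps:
$l{\left(m,V \right)} = - \frac{1}{4}$ ($l{\left(m,V \right)} = \left(- \frac{1}{8}\right) 2 = - \frac{1}{4}$)
$H{\left(D,I \right)} = 3 I^{2}$ ($H{\left(D,I \right)} = - 3 - I I = - 3 \left(- I^{2}\right) = 3 I^{2}$)
$Q{\left(a \right)} = \sqrt{4 + 2 a^{2}}$ ($Q{\left(a \right)} = \sqrt{a - \left(-4 + a - 2 a^{2}\right)} = \sqrt{a + \left(4 - a + 2 a^{2}\right)} = \sqrt{4 + 2 a^{2}}$)
$\sqrt{H{\left(l{\left(1,4 \right)},19 \right)} + Q{\left(-21 \right)}} = \sqrt{3 \cdot 19^{2} + \sqrt{4 + 2 \left(-21\right)^{2}}} = \sqrt{3 \cdot 361 + \sqrt{4 + 2 \cdot 441}} = \sqrt{1083 + \sqrt{4 + 882}} = \sqrt{1083 + \sqrt{886}}$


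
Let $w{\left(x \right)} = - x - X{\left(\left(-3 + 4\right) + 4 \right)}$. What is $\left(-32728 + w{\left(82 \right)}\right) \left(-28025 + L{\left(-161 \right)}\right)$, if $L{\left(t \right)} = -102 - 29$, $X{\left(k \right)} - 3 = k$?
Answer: $924023608$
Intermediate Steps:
$X{\left(k \right)} = 3 + k$
$L{\left(t \right)} = -131$ ($L{\left(t \right)} = -102 - 29 = -131$)
$w{\left(x \right)} = -8 - x$ ($w{\left(x \right)} = - x - \left(3 + \left(\left(-3 + 4\right) + 4\right)\right) = - x - \left(3 + \left(1 + 4\right)\right) = - x - \left(3 + 5\right) = - x - 8 = -8 - x$)
$\left(-32728 + w{\left(82 \right)}\right) \left(-28025 + L{\left(-161 \right)}\right) = \left(-32728 - 90\right) \left(-28025 - 131\right) = \left(-32728 - 90\right) \left(-28156\right) = \left(-32818\right) \left(-28156\right) = 924023608$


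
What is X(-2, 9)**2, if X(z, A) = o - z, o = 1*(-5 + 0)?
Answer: 9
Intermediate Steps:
o = -5 (o = 1*(-5) = -5)
X(z, A) = -5 - z
X(-2, 9)**2 = (-5 - 1*(-2))**2 = (-5 + 2)**2 = (-3)**2 = 9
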